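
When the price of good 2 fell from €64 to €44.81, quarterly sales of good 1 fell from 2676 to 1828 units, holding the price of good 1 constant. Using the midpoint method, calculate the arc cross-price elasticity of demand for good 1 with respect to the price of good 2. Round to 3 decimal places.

1.068

ΔQ_1 = 1828 − 2676 = -848; ΔP_2 = 44.81 − 64 = -19.19.
Midpoints: Q̄_1 = 2252.0, P̄_2 = 54.41.
ε = (ΔQ_1/Q̄_1)/(ΔP_2/P̄_2) = (-848/2252.0)/(-19.19/54.41) ≈ 1.068.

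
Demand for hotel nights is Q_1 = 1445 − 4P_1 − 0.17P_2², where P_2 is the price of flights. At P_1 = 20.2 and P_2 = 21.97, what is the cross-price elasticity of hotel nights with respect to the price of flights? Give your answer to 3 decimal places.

At P_1 = 20.2 and P_2 = 21.97: Q_1 = 1282.144.
∂Q_1/∂P_2 = -0.34P_2 = -0.34(21.97) = -7.4698.
ε = (∂Q_1/∂P_2)(P_2/Q_1) = -7.4698 × (21.97/1282.144) ≈ -0.128.

-0.128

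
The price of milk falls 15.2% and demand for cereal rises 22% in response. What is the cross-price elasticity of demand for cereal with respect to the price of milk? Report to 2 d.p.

ε = (%ΔQ of cereal) / (%ΔP of milk) = (22%) / (-15.2%) ≈ -1.45.

-1.45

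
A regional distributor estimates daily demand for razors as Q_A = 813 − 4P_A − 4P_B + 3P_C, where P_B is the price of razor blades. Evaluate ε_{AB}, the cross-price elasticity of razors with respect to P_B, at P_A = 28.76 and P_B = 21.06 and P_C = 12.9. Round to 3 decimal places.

-0.129

At P_A = 28.76 and P_B = 21.06 and P_C = 12.9: Q_A = 652.42.
∂Q_A/∂P_B = -4.
ε = (∂Q_A/∂P_B)(P_B/Q_A) = -4 × (21.06/652.42) ≈ -0.129.
Since ε < 0, razors and razor blades are complements.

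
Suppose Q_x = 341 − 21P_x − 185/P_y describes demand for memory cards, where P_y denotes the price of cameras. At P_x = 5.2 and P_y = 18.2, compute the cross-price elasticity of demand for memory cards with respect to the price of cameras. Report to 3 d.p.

At P_x = 5.2 and P_y = 18.2: Q_x = 221.635.
∂Q_x/∂P_y = 185/P_y² = 0.5585.
ε = (∂Q_x/∂P_y)(P_y/Q_x) = 0.5585 × (18.2/221.635) ≈ 0.046.
ε > 0: substitutes.

0.046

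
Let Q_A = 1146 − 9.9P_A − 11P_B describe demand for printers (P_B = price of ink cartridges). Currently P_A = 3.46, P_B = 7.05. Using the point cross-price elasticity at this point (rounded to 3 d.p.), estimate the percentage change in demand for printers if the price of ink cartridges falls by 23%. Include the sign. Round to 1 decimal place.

1.7%

At P_A = 3.46, P_B = 7.05: Q_A = 1034.196.
∂Q_A/∂P_B = -11.
ε = (∂Q_A/∂P_B)(P_B/Q_A) = -11.0000 × 7.05/1034.196 ≈ -0.075.
%ΔQ_A ≈ ε × %ΔP_B = -0.075 × (-23%) = 1.7%.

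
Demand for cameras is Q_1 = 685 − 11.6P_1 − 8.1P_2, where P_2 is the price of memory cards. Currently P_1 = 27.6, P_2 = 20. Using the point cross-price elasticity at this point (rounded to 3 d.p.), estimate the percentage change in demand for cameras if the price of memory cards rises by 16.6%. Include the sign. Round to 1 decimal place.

At P_1 = 27.6, P_2 = 20: Q_1 = 202.84.
∂Q_1/∂P_2 = -8.1.
ε = (∂Q_1/∂P_2)(P_2/Q_1) = -8.1000 × 20/202.84 ≈ -0.799.
%ΔQ_1 ≈ ε × %ΔP_2 = -0.799 × (16.6%) = -13.3%.

-13.3%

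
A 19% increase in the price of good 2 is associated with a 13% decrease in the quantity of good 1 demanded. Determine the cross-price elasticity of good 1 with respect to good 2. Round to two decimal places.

-0.68

ε = (%ΔQ of good 1) / (%ΔP of good 2) = (-13%) / (19%) ≈ -0.68.
Negative cross-price elasticity: complements.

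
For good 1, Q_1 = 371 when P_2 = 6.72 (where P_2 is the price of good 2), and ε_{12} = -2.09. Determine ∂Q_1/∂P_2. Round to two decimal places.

ε = (∂Q_1/∂P_2)·(P_2/Q_1) ⇒ ∂Q_1/∂P_2 = ε·Q_1/P_2 = -2.09 × 371/6.72 ≈ -115.39.

-115.39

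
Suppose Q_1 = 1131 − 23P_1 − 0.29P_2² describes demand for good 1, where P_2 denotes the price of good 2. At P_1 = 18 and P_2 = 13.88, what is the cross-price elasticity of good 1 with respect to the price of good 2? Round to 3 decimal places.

At P_1 = 18 and P_2 = 13.88: Q_1 = 661.130.
∂Q_1/∂P_2 = -0.58P_2 = -0.58(13.88) = -8.0504.
ε = (∂Q_1/∂P_2)(P_2/Q_1) = -8.0504 × (13.88/661.130) ≈ -0.169.

-0.169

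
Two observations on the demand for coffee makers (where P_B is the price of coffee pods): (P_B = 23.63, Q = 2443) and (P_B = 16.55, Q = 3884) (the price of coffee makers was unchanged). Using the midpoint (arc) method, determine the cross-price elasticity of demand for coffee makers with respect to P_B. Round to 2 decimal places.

ΔQ_A = 3884 − 2443 = 1441; ΔP_B = 16.55 − 23.63 = -7.08.
Midpoints: Q̄_A = 3163.5, P̄_B = 20.09.
ε = (ΔQ_A/Q̄_A)/(ΔP_B/P̄_B) = (1441/3163.5)/(-7.08/20.09) ≈ -1.29.

-1.29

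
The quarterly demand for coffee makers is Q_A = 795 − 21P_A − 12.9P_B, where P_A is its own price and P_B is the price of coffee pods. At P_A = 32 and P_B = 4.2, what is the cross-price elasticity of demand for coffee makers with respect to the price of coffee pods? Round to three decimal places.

-0.787

At P_A = 32 and P_B = 4.2: Q_A = 68.82.
∂Q_A/∂P_B = -12.9.
ε = (∂Q_A/∂P_B)(P_B/Q_A) = -12.9 × (4.2/68.82) ≈ -0.787.
Since ε < 0, coffee makers and coffee pods are complements.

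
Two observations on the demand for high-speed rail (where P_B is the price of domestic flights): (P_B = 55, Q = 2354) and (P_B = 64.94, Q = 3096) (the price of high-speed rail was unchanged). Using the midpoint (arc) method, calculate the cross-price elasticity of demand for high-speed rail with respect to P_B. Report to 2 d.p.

1.64

ΔQ_A = 3096 − 2354 = 742; ΔP_B = 64.94 − 55 = 9.94.
Midpoints: Q̄_A = 2725.0, P̄_B = 59.97.
ε = (ΔQ_A/Q̄_A)/(ΔP_B/P̄_B) = (742/2725.0)/(9.94/59.97) ≈ 1.64.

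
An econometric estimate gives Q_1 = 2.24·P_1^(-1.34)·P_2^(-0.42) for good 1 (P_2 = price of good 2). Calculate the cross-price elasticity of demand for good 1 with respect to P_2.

-0.42

In a log-linear (constant-elasticity) demand function, the coefficient on the exponent of P_2 is the cross-price elasticity.
ε = -0.42. Negative, so good 1 and good 2 are complements.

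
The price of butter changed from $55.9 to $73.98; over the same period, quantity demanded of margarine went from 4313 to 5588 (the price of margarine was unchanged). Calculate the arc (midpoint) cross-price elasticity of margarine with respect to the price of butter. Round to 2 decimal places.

ΔQ_A = 5588 − 4313 = 1275; ΔP_B = 73.98 − 55.9 = 18.08.
Midpoints: Q̄_A = 4950.5, P̄_B = 64.94.
ε = (ΔQ_A/Q̄_A)/(ΔP_B/P̄_B) = (1275/4950.5)/(18.08/64.94) ≈ 0.93.
ε > 0: margarine and butter are substitutes.

0.93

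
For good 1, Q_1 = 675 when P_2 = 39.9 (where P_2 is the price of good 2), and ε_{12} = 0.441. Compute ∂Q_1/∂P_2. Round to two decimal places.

ε = (∂Q_1/∂P_2)·(P_2/Q_1) ⇒ ∂Q_1/∂P_2 = ε·Q_1/P_2 = 0.441 × 675/39.9 ≈ 7.46.

7.46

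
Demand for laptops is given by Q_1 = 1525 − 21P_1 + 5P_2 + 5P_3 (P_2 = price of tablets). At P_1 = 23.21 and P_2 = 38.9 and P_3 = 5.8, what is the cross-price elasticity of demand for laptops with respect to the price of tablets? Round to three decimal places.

0.154

At P_1 = 23.21 and P_2 = 38.9 and P_3 = 5.8: Q_1 = 1261.09.
∂Q_1/∂P_2 = 5.
ε = (∂Q_1/∂P_2)(P_2/Q_1) = 5 × (38.9/1261.09) ≈ 0.154.
Since ε > 0, laptops and tablets are substitutes.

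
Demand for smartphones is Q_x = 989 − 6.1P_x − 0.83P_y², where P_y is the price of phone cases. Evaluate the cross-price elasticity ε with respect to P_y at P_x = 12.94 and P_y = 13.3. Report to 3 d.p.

-0.385

At P_x = 12.94 and P_y = 13.3: Q_x = 763.247.
∂Q_x/∂P_y = -1.66P_y = -1.66(13.3) = -22.0780.
ε = (∂Q_x/∂P_y)(P_y/Q_x) = -22.0780 × (13.3/763.247) ≈ -0.385.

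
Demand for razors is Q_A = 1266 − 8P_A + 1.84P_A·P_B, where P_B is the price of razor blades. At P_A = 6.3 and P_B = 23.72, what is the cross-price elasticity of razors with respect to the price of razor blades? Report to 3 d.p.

0.184

At P_A = 6.3 and P_B = 23.72: Q_A = 1490.562.
∂Q_A/∂P_B = 1.84P_A = 1.84(6.3) = 11.5920.
ε = (∂Q_A/∂P_B)(P_B/Q_A) = 11.5920 × (23.72/1490.562) ≈ 0.184.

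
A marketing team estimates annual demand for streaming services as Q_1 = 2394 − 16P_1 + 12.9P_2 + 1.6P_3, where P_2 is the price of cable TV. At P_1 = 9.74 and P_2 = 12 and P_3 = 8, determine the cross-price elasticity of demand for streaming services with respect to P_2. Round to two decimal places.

At P_1 = 9.74 and P_2 = 12 and P_3 = 8: Q_1 = 2405.76.
∂Q_1/∂P_2 = 12.9.
ε = (∂Q_1/∂P_2)(P_2/Q_1) = 12.9 × (12/2405.76) ≈ 0.06.

0.06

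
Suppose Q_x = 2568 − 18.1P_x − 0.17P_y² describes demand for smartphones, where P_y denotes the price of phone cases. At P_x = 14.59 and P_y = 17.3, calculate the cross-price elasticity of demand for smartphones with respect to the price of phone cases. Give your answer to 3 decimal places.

At P_x = 14.59 and P_y = 17.3: Q_x = 2253.042.
∂Q_x/∂P_y = -0.34P_y = -0.34(17.3) = -5.8820.
ε = (∂Q_x/∂P_y)(P_y/Q_x) = -5.8820 × (17.3/2253.042) ≈ -0.045.

-0.045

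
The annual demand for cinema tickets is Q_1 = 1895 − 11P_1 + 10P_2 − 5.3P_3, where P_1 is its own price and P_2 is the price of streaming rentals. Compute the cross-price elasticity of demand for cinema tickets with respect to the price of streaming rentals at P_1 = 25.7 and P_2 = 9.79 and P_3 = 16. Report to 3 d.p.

0.060

At P_1 = 25.7 and P_2 = 9.79 and P_3 = 16: Q_1 = 1625.4.
∂Q_1/∂P_2 = 10.
ε = (∂Q_1/∂P_2)(P_2/Q_1) = 10 × (9.79/1625.4) ≈ 0.060.
Since ε > 0, cinema tickets and streaming rentals are substitutes.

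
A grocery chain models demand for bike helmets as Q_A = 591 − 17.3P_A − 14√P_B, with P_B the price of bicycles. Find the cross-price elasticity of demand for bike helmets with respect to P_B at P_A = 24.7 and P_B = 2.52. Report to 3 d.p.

-0.079

At P_A = 24.7 and P_B = 2.52: Q_A = 141.466.
∂Q_A/∂P_B = -14/(2√P_B) = -14/(2√2.52) = -4.4096.
ε = (∂Q_A/∂P_B)(P_B/Q_A) = -4.4096 × (2.52/141.466) ≈ -0.079.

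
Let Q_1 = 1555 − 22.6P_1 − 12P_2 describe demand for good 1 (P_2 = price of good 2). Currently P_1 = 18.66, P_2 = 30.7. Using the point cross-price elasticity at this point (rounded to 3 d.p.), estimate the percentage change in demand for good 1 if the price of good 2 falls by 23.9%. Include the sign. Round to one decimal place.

11.5%

At P_1 = 18.66, P_2 = 30.7: Q_1 = 764.884.
∂Q_1/∂P_2 = -12.
ε = (∂Q_1/∂P_2)(P_2/Q_1) = -12.0000 × 30.7/764.884 ≈ -0.482.
%ΔQ_1 ≈ ε × %ΔP_2 = -0.482 × (-23.9%) = 11.5%.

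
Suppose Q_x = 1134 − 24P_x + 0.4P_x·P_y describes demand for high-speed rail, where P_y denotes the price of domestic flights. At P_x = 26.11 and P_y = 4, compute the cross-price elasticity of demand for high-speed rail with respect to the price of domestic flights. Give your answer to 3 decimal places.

At P_x = 26.11 and P_y = 4: Q_x = 549.136.
∂Q_x/∂P_y = 0.4P_x = 0.4(26.11) = 10.4440.
ε = (∂Q_x/∂P_y)(P_y/Q_x) = 10.4440 × (4/549.136) ≈ 0.076.
ε > 0: substitutes.

0.076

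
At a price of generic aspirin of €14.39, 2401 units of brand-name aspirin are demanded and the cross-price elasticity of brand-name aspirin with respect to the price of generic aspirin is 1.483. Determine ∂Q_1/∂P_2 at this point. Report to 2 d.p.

247.44

ε = (∂Q_1/∂P_2)·(P_2/Q_1) ⇒ ∂Q_1/∂P_2 = ε·Q_1/P_2 = 1.483 × 2401/14.39 ≈ 247.44.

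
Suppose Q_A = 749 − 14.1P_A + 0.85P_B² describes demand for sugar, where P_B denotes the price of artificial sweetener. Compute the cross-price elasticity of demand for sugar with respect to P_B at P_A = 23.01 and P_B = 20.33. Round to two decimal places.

0.91

At P_A = 23.01 and P_B = 20.33: Q_A = 775.872.
∂Q_A/∂P_B = 1.7P_B = 1.7(20.33) = 34.5610.
ε = (∂Q_A/∂P_B)(P_B/Q_A) = 34.5610 × (20.33/775.872) ≈ 0.91.
ε > 0: substitutes.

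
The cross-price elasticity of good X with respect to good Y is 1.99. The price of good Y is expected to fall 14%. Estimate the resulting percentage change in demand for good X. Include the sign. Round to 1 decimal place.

-27.9%

%ΔQ ≈ ε × %ΔP of good Y = 1.99 × (-14%) = -27.9%.
Demand for good X falls by about 27.9%.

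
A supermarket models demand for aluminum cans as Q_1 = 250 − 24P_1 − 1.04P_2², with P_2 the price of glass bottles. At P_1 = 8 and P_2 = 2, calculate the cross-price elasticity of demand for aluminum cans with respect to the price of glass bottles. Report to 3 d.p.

-0.155

At P_1 = 8 and P_2 = 2: Q_1 = 53.84.
∂Q_1/∂P_2 = -2.08P_2 = -2.08(2) = -4.1600.
ε = (∂Q_1/∂P_2)(P_2/Q_1) = -4.1600 × (2/53.84) ≈ -0.155.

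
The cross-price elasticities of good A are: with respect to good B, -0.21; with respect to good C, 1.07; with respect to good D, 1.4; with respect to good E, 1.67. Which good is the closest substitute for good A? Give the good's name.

Substitutes have ε > 0. Among the positive values, 1.67 (good E) is largest.

good E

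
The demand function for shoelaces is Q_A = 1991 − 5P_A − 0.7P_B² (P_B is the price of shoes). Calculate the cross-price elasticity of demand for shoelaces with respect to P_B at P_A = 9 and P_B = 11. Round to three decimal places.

-0.091

At P_A = 9 and P_B = 11: Q_A = 1861.3.
∂Q_A/∂P_B = -1.4P_B = -1.4(11) = -15.4000.
ε = (∂Q_A/∂P_B)(P_B/Q_A) = -15.4000 × (11/1861.3) ≈ -0.091.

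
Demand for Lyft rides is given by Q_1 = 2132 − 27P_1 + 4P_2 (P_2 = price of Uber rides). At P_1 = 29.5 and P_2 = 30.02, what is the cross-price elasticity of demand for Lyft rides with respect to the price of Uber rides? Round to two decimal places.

0.08

At P_1 = 29.5 and P_2 = 30.02: Q_1 = 1455.58.
∂Q_1/∂P_2 = 4.
ε = (∂Q_1/∂P_2)(P_2/Q_1) = 4 × (30.02/1455.58) ≈ 0.08.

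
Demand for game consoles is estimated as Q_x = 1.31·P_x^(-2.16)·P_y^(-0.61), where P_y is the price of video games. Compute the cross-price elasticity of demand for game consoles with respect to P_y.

-0.61

In a log-linear (constant-elasticity) demand function, the coefficient on the exponent of P_y is the cross-price elasticity.
ε = -0.61. Negative, so game consoles and video games are complements.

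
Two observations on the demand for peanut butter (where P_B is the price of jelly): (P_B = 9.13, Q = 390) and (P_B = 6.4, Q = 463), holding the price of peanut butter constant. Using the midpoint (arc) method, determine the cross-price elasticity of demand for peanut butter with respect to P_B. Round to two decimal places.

-0.49

ΔQ_A = 463 − 390 = 73; ΔP_B = 6.4 − 9.13 = -2.73.
Midpoints: Q̄_A = 426.5, P̄_B = 7.77.
ε = (ΔQ_A/Q̄_A)/(ΔP_B/P̄_B) = (73/426.5)/(-2.73/7.77) ≈ -0.49.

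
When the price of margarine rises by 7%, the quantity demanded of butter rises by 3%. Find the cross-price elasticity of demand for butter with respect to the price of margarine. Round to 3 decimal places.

ε = (%ΔQ of butter) / (%ΔP of margarine) = (3%) / (7%) ≈ 0.429.
Positive cross-price elasticity: substitutes.

0.429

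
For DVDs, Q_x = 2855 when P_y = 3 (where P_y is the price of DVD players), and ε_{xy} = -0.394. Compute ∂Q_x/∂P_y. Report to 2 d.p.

-374.96

ε = (∂Q_x/∂P_y)·(P_y/Q_x) ⇒ ∂Q_x/∂P_y = ε·Q_x/P_y = -0.394 × 2855/3 ≈ -374.96.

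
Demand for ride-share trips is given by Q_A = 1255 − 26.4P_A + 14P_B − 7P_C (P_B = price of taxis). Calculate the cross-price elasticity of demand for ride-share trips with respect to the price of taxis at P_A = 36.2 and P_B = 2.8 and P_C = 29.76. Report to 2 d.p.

0.30

At P_A = 36.2 and P_B = 2.8 and P_C = 29.76: Q_A = 130.2.
∂Q_A/∂P_B = 14.
ε = (∂Q_A/∂P_B)(P_B/Q_A) = 14 × (2.8/130.2) ≈ 0.30.
Since ε > 0, ride-share trips and taxis are substitutes.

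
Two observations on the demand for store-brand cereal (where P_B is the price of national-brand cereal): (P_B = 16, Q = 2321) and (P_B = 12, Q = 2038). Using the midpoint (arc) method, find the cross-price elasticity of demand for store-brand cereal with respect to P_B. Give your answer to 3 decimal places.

ΔQ_A = 2038 − 2321 = -283; ΔP_B = 12 − 16 = -4.
Midpoints: Q̄_A = 2179.5, P̄_B = 14.00.
ε = (ΔQ_A/Q̄_A)/(ΔP_B/P̄_B) = (-283/2179.5)/(-4/14.00) ≈ 0.454.

0.454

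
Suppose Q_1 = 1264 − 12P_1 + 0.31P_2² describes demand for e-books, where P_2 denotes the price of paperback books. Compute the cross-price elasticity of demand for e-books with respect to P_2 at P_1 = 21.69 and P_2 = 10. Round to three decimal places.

At P_1 = 21.69 and P_2 = 10: Q_1 = 1034.72.
∂Q_1/∂P_2 = 0.62P_2 = 0.62(10) = 6.2000.
ε = (∂Q_1/∂P_2)(P_2/Q_1) = 6.2000 × (10/1034.72) ≈ 0.060.
ε > 0: substitutes.

0.060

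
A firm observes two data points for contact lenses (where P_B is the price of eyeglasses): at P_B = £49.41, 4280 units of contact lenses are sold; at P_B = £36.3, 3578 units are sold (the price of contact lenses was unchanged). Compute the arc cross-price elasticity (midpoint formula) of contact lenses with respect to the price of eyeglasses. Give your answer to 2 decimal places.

0.58

ΔQ_A = 3578 − 4280 = -702; ΔP_B = 36.3 − 49.41 = -13.11.
Midpoints: Q̄_A = 3929.0, P̄_B = 42.85.
ε = (ΔQ_A/Q̄_A)/(ΔP_B/P̄_B) = (-702/3929.0)/(-13.11/42.85) ≈ 0.58.
ε > 0: contact lenses and eyeglasses are substitutes.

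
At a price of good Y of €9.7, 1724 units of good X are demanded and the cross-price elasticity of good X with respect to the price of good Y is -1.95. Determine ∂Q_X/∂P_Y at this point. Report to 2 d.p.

-346.58

ε = (∂Q_X/∂P_Y)·(P_Y/Q_X) ⇒ ∂Q_X/∂P_Y = ε·Q_X/P_Y = -1.95 × 1724/9.7 ≈ -346.58.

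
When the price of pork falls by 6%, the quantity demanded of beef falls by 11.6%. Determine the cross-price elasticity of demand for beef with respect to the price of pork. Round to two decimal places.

ε = (%ΔQ of beef) / (%ΔP of pork) = (-11.6%) / (-6%) ≈ 1.93.
Positive cross-price elasticity: substitutes.

1.93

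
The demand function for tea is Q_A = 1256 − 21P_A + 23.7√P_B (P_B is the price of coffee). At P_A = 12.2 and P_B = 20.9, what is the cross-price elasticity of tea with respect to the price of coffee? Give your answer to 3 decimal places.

At P_A = 12.2 and P_B = 20.9: Q_A = 1108.148.
∂Q_A/∂P_B = 23.7/(2√P_B) = 23.7/(2√20.9) = 2.5921.
ε = (∂Q_A/∂P_B)(P_B/Q_A) = 2.5921 × (20.9/1108.148) ≈ 0.049.
ε > 0: substitutes.

0.049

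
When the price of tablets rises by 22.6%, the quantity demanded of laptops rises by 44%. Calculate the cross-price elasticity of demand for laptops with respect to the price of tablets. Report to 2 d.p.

1.95

ε = (%ΔQ of laptops) / (%ΔP of tablets) = (44%) / (22.6%) ≈ 1.95.
Positive cross-price elasticity: substitutes.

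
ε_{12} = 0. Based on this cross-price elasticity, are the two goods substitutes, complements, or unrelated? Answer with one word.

ε = 0: demand for good 1 does not respond to good 2's price; the goods are unrelated.

unrelated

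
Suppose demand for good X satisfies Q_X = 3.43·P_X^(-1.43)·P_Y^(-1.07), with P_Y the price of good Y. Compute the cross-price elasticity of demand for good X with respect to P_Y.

-1.07

In a log-linear (constant-elasticity) demand function, the coefficient on the exponent of P_Y is the cross-price elasticity.
ε = -1.07. Negative, so good X and good Y are complements.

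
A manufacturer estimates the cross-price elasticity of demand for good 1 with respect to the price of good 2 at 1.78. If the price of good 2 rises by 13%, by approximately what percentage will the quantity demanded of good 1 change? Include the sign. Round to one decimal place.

23.1%

%ΔQ ≈ ε × %ΔP of good 2 = 1.78 × (13%) = 23.1%.
Demand for good 1 rises by about 23.1%.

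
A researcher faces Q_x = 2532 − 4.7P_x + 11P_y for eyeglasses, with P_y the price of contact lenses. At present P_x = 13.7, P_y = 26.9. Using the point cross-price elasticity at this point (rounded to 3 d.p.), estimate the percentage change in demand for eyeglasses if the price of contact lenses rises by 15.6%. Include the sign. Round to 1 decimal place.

1.7%

At P_x = 13.7, P_y = 26.9: Q_x = 2763.51.
∂Q_x/∂P_y = 11.
ε = (∂Q_x/∂P_y)(P_y/Q_x) = 11.0000 × 26.9/2763.51 ≈ 0.107.
%ΔQ_x ≈ ε × %ΔP_y = 0.107 × (15.6%) = 1.7%.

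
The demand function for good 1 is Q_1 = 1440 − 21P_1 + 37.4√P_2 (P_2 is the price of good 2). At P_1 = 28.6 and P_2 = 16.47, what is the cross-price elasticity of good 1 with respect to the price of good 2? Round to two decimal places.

0.08

At P_1 = 28.6 and P_2 = 16.47: Q_1 = 991.181.
∂Q_1/∂P_2 = 37.4/(2√P_2) = 37.4/(2√16.47) = 4.6078.
ε = (∂Q_1/∂P_2)(P_2/Q_1) = 4.6078 × (16.47/991.181) ≈ 0.08.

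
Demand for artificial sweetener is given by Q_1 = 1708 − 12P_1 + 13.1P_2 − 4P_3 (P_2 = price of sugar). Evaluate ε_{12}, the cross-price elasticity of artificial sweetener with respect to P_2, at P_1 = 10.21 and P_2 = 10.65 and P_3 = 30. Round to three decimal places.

At P_1 = 10.21 and P_2 = 10.65 and P_3 = 30: Q_1 = 1604.995.
∂Q_1/∂P_2 = 13.1.
ε = (∂Q_1/∂P_2)(P_2/Q_1) = 13.1 × (10.65/1604.995) ≈ 0.087.

0.087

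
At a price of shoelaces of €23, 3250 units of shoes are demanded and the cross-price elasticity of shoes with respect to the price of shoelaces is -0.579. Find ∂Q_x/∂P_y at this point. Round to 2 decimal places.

-81.82

ε = (∂Q_x/∂P_y)·(P_y/Q_x) ⇒ ∂Q_x/∂P_y = ε·Q_x/P_y = -0.579 × 3250/23 ≈ -81.82.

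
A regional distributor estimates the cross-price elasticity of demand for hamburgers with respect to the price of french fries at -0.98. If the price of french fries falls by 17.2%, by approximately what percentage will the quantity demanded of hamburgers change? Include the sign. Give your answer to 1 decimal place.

16.9%

%ΔQ ≈ ε × %ΔP of french fries = -0.98 × (-17.2%) = 16.9%.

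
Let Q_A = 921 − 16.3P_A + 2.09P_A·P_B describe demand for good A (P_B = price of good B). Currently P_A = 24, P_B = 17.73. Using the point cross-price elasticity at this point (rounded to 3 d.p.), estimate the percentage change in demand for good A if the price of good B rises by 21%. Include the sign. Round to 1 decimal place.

13.2%

At P_A = 24, P_B = 17.73: Q_A = 1419.137.
∂Q_A/∂P_B = 2.09P_A = 50.1600.
ε = (∂Q_A/∂P_B)(P_B/Q_A) = 50.1600 × 17.73/1419.137 ≈ 0.627.
%ΔQ_A ≈ ε × %ΔP_B = 0.627 × (21%) = 13.2%.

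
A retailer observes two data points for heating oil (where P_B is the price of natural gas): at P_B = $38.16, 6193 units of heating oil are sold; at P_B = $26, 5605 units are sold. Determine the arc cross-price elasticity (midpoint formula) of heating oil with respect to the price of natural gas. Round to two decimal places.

0.26

ΔQ_A = 5605 − 6193 = -588; ΔP_B = 26 − 38.16 = -12.16.
Midpoints: Q̄_A = 5899.0, P̄_B = 32.08.
ε = (ΔQ_A/Q̄_A)/(ΔP_B/P̄_B) = (-588/5899.0)/(-12.16/32.08) ≈ 0.26.
ε > 0: heating oil and natural gas are substitutes.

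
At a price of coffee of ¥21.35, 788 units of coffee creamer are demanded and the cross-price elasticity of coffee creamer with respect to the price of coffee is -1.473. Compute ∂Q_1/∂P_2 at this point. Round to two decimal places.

-54.37

ε = (∂Q_1/∂P_2)·(P_2/Q_1) ⇒ ∂Q_1/∂P_2 = ε·Q_1/P_2 = -1.473 × 788/21.35 ≈ -54.37.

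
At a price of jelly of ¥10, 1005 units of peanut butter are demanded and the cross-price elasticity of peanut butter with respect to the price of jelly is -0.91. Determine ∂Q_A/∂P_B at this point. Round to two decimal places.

-91.46

ε = (∂Q_A/∂P_B)·(P_B/Q_A) ⇒ ∂Q_A/∂P_B = ε·Q_A/P_B = -0.91 × 1005/10 ≈ -91.46.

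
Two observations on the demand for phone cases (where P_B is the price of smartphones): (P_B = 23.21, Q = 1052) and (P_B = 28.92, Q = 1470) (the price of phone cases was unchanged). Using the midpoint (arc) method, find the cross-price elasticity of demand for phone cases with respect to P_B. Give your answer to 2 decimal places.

1.51

ΔQ_A = 1470 − 1052 = 418; ΔP_B = 28.92 − 23.21 = 5.71.
Midpoints: Q̄_A = 1261.0, P̄_B = 26.07.
ε = (ΔQ_A/Q̄_A)/(ΔP_B/P̄_B) = (418/1261.0)/(5.71/26.07) ≈ 1.51.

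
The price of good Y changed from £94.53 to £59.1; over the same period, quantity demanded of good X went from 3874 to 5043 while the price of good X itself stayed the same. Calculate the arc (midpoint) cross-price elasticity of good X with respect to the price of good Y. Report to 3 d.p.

-0.568

ΔQ_X = 5043 − 3874 = 1169; ΔP_Y = 59.1 − 94.53 = -35.43.
Midpoints: Q̄_X = 4458.5, P̄_Y = 76.81.
ε = (ΔQ_X/Q̄_X)/(ΔP_Y/P̄_Y) = (1169/4458.5)/(-35.43/76.81) ≈ -0.568.
ε < 0: good X and good Y are complements.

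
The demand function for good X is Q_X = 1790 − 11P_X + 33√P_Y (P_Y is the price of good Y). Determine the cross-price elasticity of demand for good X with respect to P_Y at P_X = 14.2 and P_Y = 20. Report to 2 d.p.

At P_X = 14.2 and P_Y = 20: Q_X = 1781.380.
∂Q_X/∂P_Y = 33/(2√P_Y) = 33/(2√20) = 3.6895.
ε = (∂Q_X/∂P_Y)(P_Y/Q_X) = 3.6895 × (20/1781.380) ≈ 0.04.
ε > 0: substitutes.

0.04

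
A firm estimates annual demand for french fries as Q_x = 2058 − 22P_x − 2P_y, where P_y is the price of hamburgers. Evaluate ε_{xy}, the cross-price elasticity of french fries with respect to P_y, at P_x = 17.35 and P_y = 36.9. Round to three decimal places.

-0.046

At P_x = 17.35 and P_y = 36.9: Q_x = 1602.5.
∂Q_x/∂P_y = -2.
ε = (∂Q_x/∂P_y)(P_y/Q_x) = -2 × (36.9/1602.5) ≈ -0.046.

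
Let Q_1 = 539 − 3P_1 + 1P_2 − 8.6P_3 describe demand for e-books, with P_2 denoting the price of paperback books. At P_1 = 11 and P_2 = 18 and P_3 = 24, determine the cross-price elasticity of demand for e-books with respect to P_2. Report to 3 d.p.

0.057

At P_1 = 11 and P_2 = 18 and P_3 = 24: Q_1 = 317.6.
∂Q_1/∂P_2 = 1.
ε = (∂Q_1/∂P_2)(P_2/Q_1) = 1 × (18/317.6) ≈ 0.057.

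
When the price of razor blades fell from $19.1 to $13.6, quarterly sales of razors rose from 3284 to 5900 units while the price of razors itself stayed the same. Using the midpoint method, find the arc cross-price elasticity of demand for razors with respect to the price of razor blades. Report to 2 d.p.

-1.69

ΔQ_A = 5900 − 3284 = 2616; ΔP_B = 13.6 − 19.1 = -5.5.
Midpoints: Q̄_A = 4592.0, P̄_B = 16.35.
ε = (ΔQ_A/Q̄_A)/(ΔP_B/P̄_B) = (2616/4592.0)/(-5.5/16.35) ≈ -1.69.
ε < 0: razors and razor blades are complements.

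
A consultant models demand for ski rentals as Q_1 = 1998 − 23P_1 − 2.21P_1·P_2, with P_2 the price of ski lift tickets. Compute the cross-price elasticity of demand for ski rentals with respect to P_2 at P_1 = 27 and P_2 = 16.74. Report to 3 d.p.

-2.642

At P_1 = 27 and P_2 = 16.74: Q_1 = 378.124.
∂Q_1/∂P_2 = -2.21P_1 = -2.21(27) = -59.6700.
ε = (∂Q_1/∂P_2)(P_2/Q_1) = -59.6700 × (16.74/378.124) ≈ -2.642.
ε < 0: complements.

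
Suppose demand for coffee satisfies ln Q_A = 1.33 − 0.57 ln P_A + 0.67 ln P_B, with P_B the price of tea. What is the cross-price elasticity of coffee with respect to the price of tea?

In a log-linear (constant-elasticity) demand function, the coefficient on ln P_B is the cross-price elasticity.
ε = 0.67. Positive, so coffee and tea are substitutes.

0.67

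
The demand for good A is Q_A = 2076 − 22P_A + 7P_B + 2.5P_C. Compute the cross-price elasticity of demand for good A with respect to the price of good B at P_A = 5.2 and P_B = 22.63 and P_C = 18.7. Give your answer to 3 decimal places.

0.073

At P_A = 5.2 and P_B = 22.63 and P_C = 18.7: Q_A = 2166.76.
∂Q_A/∂P_B = 7.
ε = (∂Q_A/∂P_B)(P_B/Q_A) = 7 × (22.63/2166.76) ≈ 0.073.
Since ε > 0, good A and good B are substitutes.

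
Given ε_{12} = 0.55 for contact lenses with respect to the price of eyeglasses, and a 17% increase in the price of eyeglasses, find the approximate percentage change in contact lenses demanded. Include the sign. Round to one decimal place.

%ΔQ ≈ ε × %ΔP of eyeglasses = 0.55 × (17%) = 9.4%.

9.4%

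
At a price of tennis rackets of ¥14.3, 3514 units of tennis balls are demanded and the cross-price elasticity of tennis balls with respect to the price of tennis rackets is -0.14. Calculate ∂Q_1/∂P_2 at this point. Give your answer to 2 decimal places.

-34.40

ε = (∂Q_1/∂P_2)·(P_2/Q_1) ⇒ ∂Q_1/∂P_2 = ε·Q_1/P_2 = -0.14 × 3514/14.3 ≈ -34.40.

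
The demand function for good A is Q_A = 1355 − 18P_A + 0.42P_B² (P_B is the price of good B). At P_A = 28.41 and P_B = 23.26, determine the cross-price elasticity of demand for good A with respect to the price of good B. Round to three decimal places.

0.424

At P_A = 28.41 and P_B = 23.26: Q_A = 1070.852.
∂Q_A/∂P_B = 0.84P_B = 0.84(23.26) = 19.5384.
ε = (∂Q_A/∂P_B)(P_B/Q_A) = 19.5384 × (23.26/1070.852) ≈ 0.424.
ε > 0: substitutes.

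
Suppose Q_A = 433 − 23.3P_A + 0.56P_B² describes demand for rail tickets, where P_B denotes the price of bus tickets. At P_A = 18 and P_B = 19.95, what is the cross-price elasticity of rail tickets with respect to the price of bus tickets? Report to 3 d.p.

1.885

At P_A = 18 and P_B = 19.95: Q_A = 236.481.
∂Q_A/∂P_B = 1.12P_B = 1.12(19.95) = 22.3440.
ε = (∂Q_A/∂P_B)(P_B/Q_A) = 22.3440 × (19.95/236.481) ≈ 1.885.
ε > 0: substitutes.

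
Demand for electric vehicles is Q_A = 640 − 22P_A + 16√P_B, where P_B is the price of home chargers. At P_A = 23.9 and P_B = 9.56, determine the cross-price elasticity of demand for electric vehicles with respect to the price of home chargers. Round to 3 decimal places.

0.151

At P_A = 23.9 and P_B = 9.56: Q_A = 163.671.
∂Q_A/∂P_B = 16/(2√P_B) = 16/(2√9.56) = 2.5874.
ε = (∂Q_A/∂P_B)(P_B/Q_A) = 2.5874 × (9.56/163.671) ≈ 0.151.
ε > 0: substitutes.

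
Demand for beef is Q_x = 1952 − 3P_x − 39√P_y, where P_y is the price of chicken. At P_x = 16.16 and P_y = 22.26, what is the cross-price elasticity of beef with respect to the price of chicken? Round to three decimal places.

At P_x = 16.16 and P_y = 22.26: Q_x = 1719.516.
∂Q_x/∂P_y = -39/(2√P_y) = -39/(2√22.26) = -4.1331.
ε = (∂Q_x/∂P_y)(P_y/Q_x) = -4.1331 × (22.26/1719.516) ≈ -0.054.

-0.054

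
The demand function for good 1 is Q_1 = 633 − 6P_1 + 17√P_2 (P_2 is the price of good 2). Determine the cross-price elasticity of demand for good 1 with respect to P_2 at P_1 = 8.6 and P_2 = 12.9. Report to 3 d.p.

At P_1 = 8.6 and P_2 = 12.9: Q_1 = 642.458.
∂Q_1/∂P_2 = 17/(2√P_2) = 17/(2√12.9) = 2.3666.
ε = (∂Q_1/∂P_2)(P_2/Q_1) = 2.3666 × (12.9/642.458) ≈ 0.048.
ε > 0: substitutes.

0.048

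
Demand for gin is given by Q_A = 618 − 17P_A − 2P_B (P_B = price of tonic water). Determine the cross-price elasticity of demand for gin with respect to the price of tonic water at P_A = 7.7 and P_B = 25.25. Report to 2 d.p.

At P_A = 7.7 and P_B = 25.25: Q_A = 436.6.
∂Q_A/∂P_B = -2.
ε = (∂Q_A/∂P_B)(P_B/Q_A) = -2 × (25.25/436.6) ≈ -0.12.

-0.12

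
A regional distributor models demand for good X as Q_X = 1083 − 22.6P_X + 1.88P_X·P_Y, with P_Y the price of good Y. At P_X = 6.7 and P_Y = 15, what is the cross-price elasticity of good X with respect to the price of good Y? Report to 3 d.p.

At P_X = 6.7 and P_Y = 15: Q_X = 1120.52.
∂Q_X/∂P_Y = 1.88P_X = 1.88(6.7) = 12.5960.
ε = (∂Q_X/∂P_Y)(P_Y/Q_X) = 12.5960 × (15/1120.52) ≈ 0.169.
ε > 0: substitutes.

0.169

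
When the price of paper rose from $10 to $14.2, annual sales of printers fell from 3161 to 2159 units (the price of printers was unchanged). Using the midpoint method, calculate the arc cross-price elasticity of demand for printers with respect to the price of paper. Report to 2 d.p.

-1.09

ΔQ_A = 2159 − 3161 = -1002; ΔP_B = 14.2 − 10 = 4.2.
Midpoints: Q̄_A = 2660.0, P̄_B = 12.10.
ε = (ΔQ_A/Q̄_A)/(ΔP_B/P̄_B) = (-1002/2660.0)/(4.2/12.10) ≈ -1.09.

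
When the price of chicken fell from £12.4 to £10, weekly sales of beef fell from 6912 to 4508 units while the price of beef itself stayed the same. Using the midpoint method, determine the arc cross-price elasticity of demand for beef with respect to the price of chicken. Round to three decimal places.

ΔQ_A = 4508 − 6912 = -2404; ΔP_B = 10 − 12.4 = -2.4.
Midpoints: Q̄_A = 5710.0, P̄_B = 11.20.
ε = (ΔQ_A/Q̄_A)/(ΔP_B/P̄_B) = (-2404/5710.0)/(-2.4/11.20) ≈ 1.965.

1.965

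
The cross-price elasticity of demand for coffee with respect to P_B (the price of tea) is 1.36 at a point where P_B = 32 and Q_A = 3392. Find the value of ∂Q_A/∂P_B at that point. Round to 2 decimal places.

ε = (∂Q_A/∂P_B)·(P_B/Q_A) ⇒ ∂Q_A/∂P_B = ε·Q_A/P_B = 1.36 × 3392/32 ≈ 144.16.

144.16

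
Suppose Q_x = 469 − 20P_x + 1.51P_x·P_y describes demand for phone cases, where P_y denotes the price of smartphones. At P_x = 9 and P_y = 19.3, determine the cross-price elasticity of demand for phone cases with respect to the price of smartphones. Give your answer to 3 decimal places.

At P_x = 9 and P_y = 19.3: Q_x = 551.287.
∂Q_x/∂P_y = 1.51P_x = 1.51(9) = 13.5900.
ε = (∂Q_x/∂P_y)(P_y/Q_x) = 13.5900 × (19.3/551.287) ≈ 0.476.
ε > 0: substitutes.

0.476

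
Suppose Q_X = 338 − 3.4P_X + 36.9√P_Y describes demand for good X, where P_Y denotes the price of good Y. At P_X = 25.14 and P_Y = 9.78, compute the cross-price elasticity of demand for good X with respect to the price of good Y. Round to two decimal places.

At P_X = 25.14 and P_Y = 9.78: Q_X = 367.921.
∂Q_X/∂P_Y = 36.9/(2√P_Y) = 36.9/(2√9.78) = 5.8997.
ε = (∂Q_X/∂P_Y)(P_Y/Q_X) = 5.8997 × (9.78/367.921) ≈ 0.16.

0.16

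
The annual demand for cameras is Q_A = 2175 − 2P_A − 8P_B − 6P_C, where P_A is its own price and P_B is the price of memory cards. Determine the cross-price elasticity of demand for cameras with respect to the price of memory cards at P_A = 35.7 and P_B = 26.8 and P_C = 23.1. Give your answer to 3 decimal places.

At P_A = 35.7 and P_B = 26.8 and P_C = 23.1: Q_A = 1750.6.
∂Q_A/∂P_B = -8.
ε = (∂Q_A/∂P_B)(P_B/Q_A) = -8 × (26.8/1750.6) ≈ -0.122.

-0.122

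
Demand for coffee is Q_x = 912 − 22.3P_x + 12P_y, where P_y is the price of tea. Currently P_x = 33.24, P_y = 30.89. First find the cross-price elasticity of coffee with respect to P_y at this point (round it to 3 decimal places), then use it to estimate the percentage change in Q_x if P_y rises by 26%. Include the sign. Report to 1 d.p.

At P_x = 33.24, P_y = 30.89: Q_x = 541.428.
∂Q_x/∂P_y = 12.
ε = (∂Q_x/∂P_y)(P_y/Q_x) = 12.0000 × 30.89/541.428 ≈ 0.685.
%ΔQ_x ≈ ε × %ΔP_y = 0.685 × (26%) = 17.8%.

17.8%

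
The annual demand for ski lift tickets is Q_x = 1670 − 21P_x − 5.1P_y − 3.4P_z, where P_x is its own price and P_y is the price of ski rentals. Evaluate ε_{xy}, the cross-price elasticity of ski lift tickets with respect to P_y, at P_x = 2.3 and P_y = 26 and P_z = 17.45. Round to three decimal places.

-0.093

At P_x = 2.3 and P_y = 26 and P_z = 17.45: Q_x = 1429.77.
∂Q_x/∂P_y = -5.1.
ε = (∂Q_x/∂P_y)(P_y/Q_x) = -5.1 × (26/1429.77) ≈ -0.093.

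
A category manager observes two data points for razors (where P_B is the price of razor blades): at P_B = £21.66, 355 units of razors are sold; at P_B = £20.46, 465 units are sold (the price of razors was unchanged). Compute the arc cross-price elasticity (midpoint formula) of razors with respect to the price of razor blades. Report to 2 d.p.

ΔQ_A = 465 − 355 = 110; ΔP_B = 20.46 − 21.66 = -1.2.
Midpoints: Q̄_A = 410.0, P̄_B = 21.06.
ε = (ΔQ_A/Q̄_A)/(ΔP_B/P̄_B) = (110/410.0)/(-1.2/21.06) ≈ -4.71.
ε < 0: razors and razor blades are complements.

-4.71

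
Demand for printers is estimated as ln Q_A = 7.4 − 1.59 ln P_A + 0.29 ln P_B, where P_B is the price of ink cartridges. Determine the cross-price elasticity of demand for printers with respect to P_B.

In a log-linear (constant-elasticity) demand function, the coefficient on ln P_B is the cross-price elasticity.
ε = 0.29. Positive, so printers and ink cartridges are substitutes.

0.29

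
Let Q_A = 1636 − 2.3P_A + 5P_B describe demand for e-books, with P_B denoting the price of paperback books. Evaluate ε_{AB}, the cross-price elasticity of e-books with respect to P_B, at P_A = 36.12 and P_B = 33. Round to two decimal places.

At P_A = 36.12 and P_B = 33: Q_A = 1717.924.
∂Q_A/∂P_B = 5.
ε = (∂Q_A/∂P_B)(P_B/Q_A) = 5 × (33/1717.924) ≈ 0.10.
Since ε > 0, e-books and paperback books are substitutes.

0.10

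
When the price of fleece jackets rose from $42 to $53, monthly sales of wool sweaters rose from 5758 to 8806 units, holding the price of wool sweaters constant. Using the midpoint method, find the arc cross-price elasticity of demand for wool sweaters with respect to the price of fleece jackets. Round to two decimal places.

ΔQ_A = 8806 − 5758 = 3048; ΔP_B = 53 − 42 = 11.
Midpoints: Q̄_A = 7282.0, P̄_B = 47.50.
ε = (ΔQ_A/Q̄_A)/(ΔP_B/P̄_B) = (3048/7282.0)/(11/47.50) ≈ 1.81.
ε > 0: wool sweaters and fleece jackets are substitutes.

1.81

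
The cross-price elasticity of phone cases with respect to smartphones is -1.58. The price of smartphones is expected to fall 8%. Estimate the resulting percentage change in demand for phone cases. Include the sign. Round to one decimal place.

%ΔQ ≈ ε × %ΔP of smartphones = -1.58 × (-8%) = 12.6%.

12.6%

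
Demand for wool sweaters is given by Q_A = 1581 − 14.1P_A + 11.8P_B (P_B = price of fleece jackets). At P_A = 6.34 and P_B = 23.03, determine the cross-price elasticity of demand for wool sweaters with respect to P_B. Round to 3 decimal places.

At P_A = 6.34 and P_B = 23.03: Q_A = 1763.36.
∂Q_A/∂P_B = 11.8.
ε = (∂Q_A/∂P_B)(P_B/Q_A) = 11.8 × (23.03/1763.36) ≈ 0.154.
Since ε > 0, wool sweaters and fleece jackets are substitutes.

0.154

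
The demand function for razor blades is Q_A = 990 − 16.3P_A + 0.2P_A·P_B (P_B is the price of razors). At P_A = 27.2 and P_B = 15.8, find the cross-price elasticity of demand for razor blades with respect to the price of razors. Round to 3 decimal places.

At P_A = 27.2 and P_B = 15.8: Q_A = 632.592.
∂Q_A/∂P_B = 0.2P_A = 0.2(27.2) = 5.4400.
ε = (∂Q_A/∂P_B)(P_B/Q_A) = 5.4400 × (15.8/632.592) ≈ 0.136.

0.136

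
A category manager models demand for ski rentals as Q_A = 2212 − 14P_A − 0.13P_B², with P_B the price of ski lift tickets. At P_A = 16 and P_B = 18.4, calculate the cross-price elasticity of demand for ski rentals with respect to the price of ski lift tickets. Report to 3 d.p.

At P_A = 16 and P_B = 18.4: Q_A = 1943.987.
∂Q_A/∂P_B = -0.26P_B = -0.26(18.4) = -4.7840.
ε = (∂Q_A/∂P_B)(P_B/Q_A) = -4.7840 × (18.4/1943.987) ≈ -0.045.

-0.045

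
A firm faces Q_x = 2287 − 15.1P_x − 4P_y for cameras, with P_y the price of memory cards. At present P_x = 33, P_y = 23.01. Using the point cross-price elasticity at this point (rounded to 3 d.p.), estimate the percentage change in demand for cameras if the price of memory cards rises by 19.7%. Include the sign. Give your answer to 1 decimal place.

-1.1%

At P_x = 33, P_y = 23.01: Q_x = 1696.66.
∂Q_x/∂P_y = -4.
ε = (∂Q_x/∂P_y)(P_y/Q_x) = -4.0000 × 23.01/1696.66 ≈ -0.054.
%ΔQ_x ≈ ε × %ΔP_y = -0.054 × (19.7%) = -1.1%.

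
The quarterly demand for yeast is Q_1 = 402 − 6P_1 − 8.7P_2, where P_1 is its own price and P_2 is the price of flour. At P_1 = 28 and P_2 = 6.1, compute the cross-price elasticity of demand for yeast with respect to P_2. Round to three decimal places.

At P_1 = 28 and P_2 = 6.1: Q_1 = 180.93.
∂Q_1/∂P_2 = -8.7.
ε = (∂Q_1/∂P_2)(P_2/Q_1) = -8.7 × (6.1/180.93) ≈ -0.293.

-0.293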